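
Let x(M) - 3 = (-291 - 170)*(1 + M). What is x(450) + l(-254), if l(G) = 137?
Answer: -207771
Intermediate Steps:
x(M) = -458 - 461*M (x(M) = 3 + (-291 - 170)*(1 + M) = 3 - 461*(1 + M) = 3 + (-461 - 461*M) = -458 - 461*M)
x(450) + l(-254) = (-458 - 461*450) + 137 = (-458 - 207450) + 137 = -207908 + 137 = -207771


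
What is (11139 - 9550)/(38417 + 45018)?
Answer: 1589/83435 ≈ 0.019045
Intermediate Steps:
(11139 - 9550)/(38417 + 45018) = 1589/83435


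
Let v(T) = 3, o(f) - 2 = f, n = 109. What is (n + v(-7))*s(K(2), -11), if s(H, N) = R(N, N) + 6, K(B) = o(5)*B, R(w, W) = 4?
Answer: 1120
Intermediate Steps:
o(f) = 2 + f
K(B) = 7*B (K(B) = (2 + 5)*B = 7*B)
s(H, N) = 10 (s(H, N) = 4 + 6 = 10)
(n + v(-7))*s(K(2), -11) = (109 + 3)*10 = 112*10 = 1120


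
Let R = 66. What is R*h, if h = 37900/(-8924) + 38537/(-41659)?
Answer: -31725874752/92941229 ≈ -341.35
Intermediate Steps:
h = -480695072/92941229 (h = 37900*(-1/8924) + 38537*(-1/41659) = -9475/2231 - 38537/41659 = -480695072/92941229 ≈ -5.1720)
R*h = 66*(-480695072/92941229) = -31725874752/92941229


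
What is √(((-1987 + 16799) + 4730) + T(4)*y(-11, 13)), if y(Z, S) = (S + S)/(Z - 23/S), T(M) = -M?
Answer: √134680946/83 ≈ 139.82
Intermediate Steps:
y(Z, S) = 2*S/(Z - 23/S) (y(Z, S) = (2*S)/(Z - 23/S) = 2*S/(Z - 23/S))
√(((-1987 + 16799) + 4730) + T(4)*y(-11, 13)) = √(((-1987 + 16799) + 4730) + (-1*4)*(2*13²/(-23 + 13*(-11)))) = √((14812 + 4730) - 8*169/(-23 - 143)) = √(19542 - 8*169/(-166)) = √(19542 - 8*169*(-1)/166) = √(19542 - 4*(-169/83)) = √(19542 + 676/83) = √(1622662/83) = √134680946/83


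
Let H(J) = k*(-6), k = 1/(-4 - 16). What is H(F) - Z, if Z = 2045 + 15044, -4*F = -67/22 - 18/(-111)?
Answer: -170887/10 ≈ -17089.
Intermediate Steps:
k = -1/20 (k = 1/(-20) = -1/20 ≈ -0.050000)
F = 2347/3256 (F = -(-67/22 - 18/(-111))/4 = -(-67*1/22 - 18*(-1/111))/4 = -(-67/22 + 6/37)/4 = -¼*(-2347/814) = 2347/3256 ≈ 0.72082)
Z = 17089
H(J) = 3/10 (H(J) = -1/20*(-6) = 3/10)
H(F) - Z = 3/10 - 1*17089 = 3/10 - 17089 = -170887/10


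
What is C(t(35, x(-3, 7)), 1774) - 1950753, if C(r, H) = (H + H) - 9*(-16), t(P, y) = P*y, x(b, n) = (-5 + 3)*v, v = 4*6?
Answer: -1947061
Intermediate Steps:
v = 24
x(b, n) = -48 (x(b, n) = (-5 + 3)*24 = -2*24 = -48)
C(r, H) = 144 + 2*H (C(r, H) = 2*H + 144 = 144 + 2*H)
C(t(35, x(-3, 7)), 1774) - 1950753 = (144 + 2*1774) - 1950753 = (144 + 3548) - 1950753 = 3692 - 1950753 = -1947061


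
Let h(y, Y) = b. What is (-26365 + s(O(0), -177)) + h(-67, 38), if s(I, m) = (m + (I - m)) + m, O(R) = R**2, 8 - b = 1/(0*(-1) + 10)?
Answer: -265341/10 ≈ -26534.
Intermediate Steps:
b = 79/10 (b = 8 - 1/(0*(-1) + 10) = 8 - 1/(0 + 10) = 8 - 1/10 = 79/10 ≈ 7.9000)
s(I, m) = I + m
h(y, Y) = 79/10
(-26365 + s(O(0), -177)) + h(-67, 38) = (-26365 + (0**2 - 177)) + 79/10 = (-26365 + (0 - 177)) + 79/10 = (-26365 - 177) + 79/10 = -26542 + 79/10 = -265341/10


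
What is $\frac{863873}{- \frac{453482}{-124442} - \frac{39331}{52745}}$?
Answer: $\frac{2835098706756085}{9512239894} \approx 2.9805 \cdot 10^{5}$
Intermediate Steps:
$\frac{863873}{- \frac{453482}{-124442} - \frac{39331}{52745}} = \frac{863873}{\left(-453482\right) \left(- \frac{1}{124442}\right) - \frac{39331}{52745}} = \frac{863873}{\frac{226741}{62221} - \frac{39331}{52745}} = \frac{863873}{\frac{9512239894}{3281846645}} = 863873 \cdot \frac{3281846645}{9512239894} = \frac{2835098706756085}{9512239894}$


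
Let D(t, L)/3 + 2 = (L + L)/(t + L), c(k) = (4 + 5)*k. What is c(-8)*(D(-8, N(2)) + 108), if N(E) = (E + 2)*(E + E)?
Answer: -8208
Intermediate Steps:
N(E) = 2*E*(2 + E) (N(E) = (2 + E)*(2*E) = 2*E*(2 + E))
c(k) = 9*k
D(t, L) = -6 + 6*L/(L + t) (D(t, L) = -6 + 3*((L + L)/(t + L)) = -6 + 3*((2*L)/(L + t)) = -6 + 3*(2*L/(L + t)) = -6 + 6*L/(L + t))
c(-8)*(D(-8, N(2)) + 108) = (9*(-8))*(-6*(-8)/(2*2*(2 + 2) - 8) + 108) = -72*(-6*(-8)/(2*2*4 - 8) + 108) = -72*(-6*(-8)/(16 - 8) + 108) = -72*(-6*(-8)/8 + 108) = -72*(-6*(-8)*⅛ + 108) = -72*(6 + 108) = -72*114 = -8208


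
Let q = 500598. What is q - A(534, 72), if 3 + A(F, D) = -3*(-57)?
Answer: 500430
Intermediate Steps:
A(F, D) = 168 (A(F, D) = -3 - 3*(-57) = -3 + 171 = 168)
q - A(534, 72) = 500598 - 1*168 = 500598 - 168 = 500430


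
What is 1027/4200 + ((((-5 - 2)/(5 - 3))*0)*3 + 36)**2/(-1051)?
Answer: -4363823/4414200 ≈ -0.98859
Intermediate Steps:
1027/4200 + ((((-5 - 2)/(5 - 3))*0)*3 + 36)**2/(-1051) = 1027*(1/4200) + ((-7/2*0)*3 + 36)**2*(-1/1051) = 1027/4200 + ((-7*1/2*0)*3 + 36)**2*(-1/1051) = 1027/4200 + (-7/2*0*3 + 36)**2*(-1/1051) = 1027/4200 + (0*3 + 36)**2*(-1/1051) = 1027/4200 + (0 + 36)**2*(-1/1051) = 1027/4200 + 36**2*(-1/1051) = 1027/4200 + 1296*(-1/1051) = 1027/4200 - 1296/1051 = -4363823/4414200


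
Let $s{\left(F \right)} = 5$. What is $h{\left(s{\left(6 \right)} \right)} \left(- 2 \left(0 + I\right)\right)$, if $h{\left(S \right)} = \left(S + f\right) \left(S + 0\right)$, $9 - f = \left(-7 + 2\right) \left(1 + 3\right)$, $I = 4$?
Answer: $-1360$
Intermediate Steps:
$f = 29$ ($f = 9 - \left(-7 + 2\right) \left(1 + 3\right) = 9 - \left(-5\right) 4 = 9 - -20 = 9 + 20 = 29$)
$h{\left(S \right)} = S \left(29 + S\right)$ ($h{\left(S \right)} = \left(S + 29\right) \left(S + 0\right) = \left(29 + S\right) S = S \left(29 + S\right)$)
$h{\left(s{\left(6 \right)} \right)} \left(- 2 \left(0 + I\right)\right) = 5 \left(29 + 5\right) \left(- 2 \left(0 + 4\right)\right) = 5 \cdot 34 \left(\left(-2\right) 4\right) = 170 \left(-8\right) = -1360$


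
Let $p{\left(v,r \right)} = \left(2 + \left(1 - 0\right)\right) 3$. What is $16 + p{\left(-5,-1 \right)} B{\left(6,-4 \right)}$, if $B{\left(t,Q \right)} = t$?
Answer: $70$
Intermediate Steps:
$p{\left(v,r \right)} = 9$ ($p{\left(v,r \right)} = \left(2 + \left(1 + 0\right)\right) 3 = \left(2 + 1\right) 3 = 3 \cdot 3 = 9$)
$16 + p{\left(-5,-1 \right)} B{\left(6,-4 \right)} = 16 + 9 \cdot 6 = 16 + 54 = 70$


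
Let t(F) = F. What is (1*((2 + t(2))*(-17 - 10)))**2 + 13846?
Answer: 25510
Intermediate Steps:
(1*((2 + t(2))*(-17 - 10)))**2 + 13846 = (1*((2 + 2)*(-17 - 10)))**2 + 13846 = (1*(4*(-27)))**2 + 13846 = (1*(-108))**2 + 13846 = (-108)**2 + 13846 = 11664 + 13846 = 25510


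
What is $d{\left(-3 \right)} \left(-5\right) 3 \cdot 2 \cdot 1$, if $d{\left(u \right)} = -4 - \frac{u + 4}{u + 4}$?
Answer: $150$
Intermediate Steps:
$d{\left(u \right)} = -5$ ($d{\left(u \right)} = -4 - \frac{4 + u}{4 + u} = -4 - 1 = -5$)
$d{\left(-3 \right)} \left(-5\right) 3 \cdot 2 \cdot 1 = - 5 \left(-5\right) 3 \cdot 2 \cdot 1 = - 5 \left(\left(-15\right) 2\right) 1 = \left(-5\right) \left(-30\right) 1 = 150 \cdot 1 = 150$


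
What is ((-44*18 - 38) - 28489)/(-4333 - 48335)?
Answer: 9773/17556 ≈ 0.55668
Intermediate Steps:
((-44*18 - 38) - 28489)/(-4333 - 48335) = ((-792 - 38) - 28489)/(-52668) = (-830 - 28489)*(-1/52668) = -29319*(-1/52668) = 9773/17556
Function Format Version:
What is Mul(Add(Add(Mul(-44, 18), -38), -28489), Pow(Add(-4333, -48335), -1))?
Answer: Rational(9773, 17556) ≈ 0.55668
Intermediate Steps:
Mul(Add(Add(Mul(-44, 18), -38), -28489), Pow(Add(-4333, -48335), -1)) = Mul(Add(Add(-792, -38), -28489), Pow(-52668, -1)) = Mul(Add(-830, -28489), Rational(-1, 52668)) = Mul(-29319, Rational(-1, 52668)) = Rational(9773, 17556)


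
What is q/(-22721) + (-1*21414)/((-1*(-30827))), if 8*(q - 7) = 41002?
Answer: -2579037459/2801681068 ≈ -0.92053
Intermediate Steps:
q = 20529/4 (q = 7 + (1/8)*41002 = 7 + 20501/4 = 20529/4 ≈ 5132.3)
q/(-22721) + (-1*21414)/((-1*(-30827))) = (20529/4)/(-22721) + (-1*21414)/((-1*(-30827))) = (20529/4)*(-1/22721) - 21414/30827 = -20529/90884 - 21414*1/30827 = -20529/90884 - 21414/30827 = -2579037459/2801681068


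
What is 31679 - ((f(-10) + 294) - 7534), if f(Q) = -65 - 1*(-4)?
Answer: 38980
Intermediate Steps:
f(Q) = -61 (f(Q) = -65 + 4 = -61)
31679 - ((f(-10) + 294) - 7534) = 31679 - ((-61 + 294) - 7534) = 31679 - (233 - 7534) = 31679 - 1*(-7301) = 31679 + 7301 = 38980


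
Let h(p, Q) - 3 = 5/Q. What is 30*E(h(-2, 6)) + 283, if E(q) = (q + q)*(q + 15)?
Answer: 13844/3 ≈ 4614.7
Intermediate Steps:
h(p, Q) = 3 + 5/Q
E(q) = 2*q*(15 + q) (E(q) = (2*q)*(15 + q) = 2*q*(15 + q))
30*E(h(-2, 6)) + 283 = 30*(2*(3 + 5/6)*(15 + (3 + 5/6))) + 283 = 30*(2*(23/6)*(15 + 23/6)) + 283 = 30*(2*(23/6)*(113/6)) + 283 = 30*(2599/18) + 283 = 12995/3 + 283 = 13844/3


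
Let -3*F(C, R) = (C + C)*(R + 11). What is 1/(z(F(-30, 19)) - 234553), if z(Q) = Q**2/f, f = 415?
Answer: -83/19395899 ≈ -4.2793e-6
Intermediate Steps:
F(C, R) = -2*C*(11 + R)/3 (F(C, R) = -(C + C)*(R + 11)/3 = -2*C*(11 + R)/3)
z(Q) = Q**2/415
1/(z(F(-30, 19)) - 234553) = 1/((-2/3*(-30)*(11 + 19))**2/415 - 234553) = 1/((-2/3*(-30)*30)**2/415 - 234553) = 1/((1/415)*600**2 - 234553) = 1/((1/415)*360000 - 234553) = 1/(72000/83 - 234553) = 1/(-19395899/83) = -83/19395899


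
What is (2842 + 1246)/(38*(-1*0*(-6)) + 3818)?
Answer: 2044/1909 ≈ 1.0707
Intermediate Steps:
(2842 + 1246)/(38*(-1*0*(-6)) + 3818) = 4088/(38*(0*(-6)) + 3818) = 4088/(38*0 + 3818) = 4088/(0 + 3818) = 4088/3818 = 4088*(1/3818) = 2044/1909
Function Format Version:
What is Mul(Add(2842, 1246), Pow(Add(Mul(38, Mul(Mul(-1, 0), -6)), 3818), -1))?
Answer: Rational(2044, 1909) ≈ 1.0707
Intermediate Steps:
Mul(Add(2842, 1246), Pow(Add(Mul(38, Mul(Mul(-1, 0), -6)), 3818), -1)) = Mul(4088, Pow(Add(Mul(38, Mul(0, -6)), 3818), -1)) = Mul(4088, Pow(Add(Mul(38, 0), 3818), -1)) = Mul(4088, Pow(Add(0, 3818), -1)) = Mul(4088, Pow(3818, -1)) = Mul(4088, Rational(1, 3818)) = Rational(2044, 1909)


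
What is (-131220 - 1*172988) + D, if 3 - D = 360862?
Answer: -665067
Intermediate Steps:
D = -360859 (D = 3 - 1*360862 = 3 - 360862 = -360859)
(-131220 - 1*172988) + D = (-131220 - 1*172988) - 360859 = (-131220 - 172988) - 360859 = -304208 - 360859 = -665067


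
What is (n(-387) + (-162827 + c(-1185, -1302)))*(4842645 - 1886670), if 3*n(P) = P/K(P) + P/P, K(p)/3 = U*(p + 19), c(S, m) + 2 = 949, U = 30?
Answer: -352185005815005/736 ≈ -4.7851e+11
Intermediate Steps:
c(S, m) = 947 (c(S, m) = -2 + 949 = 947)
K(p) = 1710 + 90*p (K(p) = 3*(30*(p + 19)) = 3*(30*(19 + p)) = 3*(570 + 30*p) = 1710 + 90*p)
n(P) = ⅓ + P/(3*(1710 + 90*P)) (n(P) = (P/(1710 + 90*P) + P/P)/3 = (P/(1710 + 90*P) + 1)/3 = (1 + P/(1710 + 90*P))/3 = ⅓ + P/(3*(1710 + 90*P)))
(n(-387) + (-162827 + c(-1185, -1302)))*(4842645 - 1886670) = ((1710 + 91*(-387))/(270*(19 - 387)) + (-162827 + 947))*(4842645 - 1886670) = ((1/270)*(1710 - 35217)/(-368) - 161880)*2955975 = ((1/270)*(-1/368)*(-33507) - 161880)*2955975 = (1241/3680 - 161880)*2955975 = -595717159/3680*2955975 = -352185005815005/736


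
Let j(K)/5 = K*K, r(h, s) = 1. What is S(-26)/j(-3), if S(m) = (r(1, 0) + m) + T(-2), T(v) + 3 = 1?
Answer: -3/5 ≈ -0.60000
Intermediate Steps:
T(v) = -2 (T(v) = -3 + 1 = -2)
j(K) = 5*K**2 (j(K) = 5*(K*K) = 5*K**2)
S(m) = -1 + m (S(m) = (1 + m) - 2 = -1 + m)
S(-26)/j(-3) = (-1 - 26)/((5*(-3)**2)) = -27/(5*9) = -27/45 = -27*1/45 = -3/5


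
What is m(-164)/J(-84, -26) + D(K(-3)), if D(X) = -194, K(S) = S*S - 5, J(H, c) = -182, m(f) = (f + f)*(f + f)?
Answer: -71446/91 ≈ -785.12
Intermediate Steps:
m(f) = 4*f**2 (m(f) = (2*f)*(2*f) = 4*f**2)
K(S) = -5 + S**2 (K(S) = S**2 - 5 = -5 + S**2)
m(-164)/J(-84, -26) + D(K(-3)) = (4*(-164)**2)/(-182) - 194 = (4*26896)*(-1/182) - 194 = 107584*(-1/182) - 194 = -53792/91 - 194 = -71446/91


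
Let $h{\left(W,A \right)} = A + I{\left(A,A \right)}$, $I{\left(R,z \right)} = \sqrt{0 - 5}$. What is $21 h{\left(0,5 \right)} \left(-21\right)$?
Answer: $-2205 - 441 i \sqrt{5} \approx -2205.0 - 986.11 i$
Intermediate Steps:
$I{\left(R,z \right)} = i \sqrt{5}$ ($I{\left(R,z \right)} = \sqrt{-5} = i \sqrt{5}$)
$h{\left(W,A \right)} = A + i \sqrt{5}$
$21 h{\left(0,5 \right)} \left(-21\right) = 21 \left(5 + i \sqrt{5}\right) \left(-21\right) = \left(105 + 21 i \sqrt{5}\right) \left(-21\right) = -2205 - 441 i \sqrt{5}$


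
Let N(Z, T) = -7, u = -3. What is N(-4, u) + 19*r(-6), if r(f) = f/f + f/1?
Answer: -102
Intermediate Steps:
r(f) = 1 + f (r(f) = 1 + f*1 = 1 + f)
N(-4, u) + 19*r(-6) = -7 + 19*(1 - 6) = -7 + 19*(-5) = -7 - 95 = -102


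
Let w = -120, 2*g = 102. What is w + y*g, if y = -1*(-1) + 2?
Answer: 33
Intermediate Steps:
g = 51 (g = (1/2)*102 = 51)
y = 3 (y = 1 + 2 = 3)
w + y*g = -120 + 3*51 = -120 + 153 = 33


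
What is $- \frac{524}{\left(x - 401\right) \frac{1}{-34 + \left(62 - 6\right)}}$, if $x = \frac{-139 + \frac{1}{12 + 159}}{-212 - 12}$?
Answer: $\frac{55196064}{1917017} \approx 28.793$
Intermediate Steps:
$x = \frac{2971}{4788}$ ($x = \frac{-139 + \frac{1}{171}}{-224} = \left(-139 + \frac{1}{171}\right) \left(- \frac{1}{224}\right) = \left(- \frac{23768}{171}\right) \left(- \frac{1}{224}\right) = \frac{2971}{4788} \approx 0.62051$)
$- \frac{524}{\left(x - 401\right) \frac{1}{-34 + \left(62 - 6\right)}} = - \frac{524}{\left(\frac{2971}{4788} - 401\right) \frac{1}{-34 + \left(62 - 6\right)}} = - \frac{524}{\left(- \frac{1917017}{4788}\right) \frac{1}{-34 + 56}} = - \frac{524}{\left(- \frac{1917017}{4788}\right) \frac{1}{22}} = - \frac{524}{- \frac{1917017}{105336}} = \left(-524\right) \left(- \frac{105336}{1917017}\right) = \frac{55196064}{1917017}$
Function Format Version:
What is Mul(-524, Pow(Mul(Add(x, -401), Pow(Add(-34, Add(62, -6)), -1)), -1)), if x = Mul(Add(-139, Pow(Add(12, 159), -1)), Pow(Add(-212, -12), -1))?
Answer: Rational(55196064, 1917017) ≈ 28.793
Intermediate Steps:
x = Rational(2971, 4788) (x = Mul(Add(-139, Pow(171, -1)), Pow(-224, -1)) = Mul(Add(-139, Rational(1, 171)), Rational(-1, 224)) = Mul(Rational(-23768, 171), Rational(-1, 224)) = Rational(2971, 4788) ≈ 0.62051)
Mul(-524, Pow(Mul(Add(x, -401), Pow(Add(-34, Add(62, -6)), -1)), -1)) = Mul(-524, Pow(Mul(Add(Rational(2971, 4788), -401), Pow(Add(-34, Add(62, -6)), -1)), -1)) = Mul(-524, Pow(Mul(Rational(-1917017, 4788), Pow(Add(-34, 56), -1)), -1)) = Mul(-524, Pow(Mul(Rational(-1917017, 4788), Pow(22, -1)), -1)) = Mul(-524, Pow(Mul(Rational(-1917017, 4788), Rational(1, 22)), -1)) = Mul(-524, Pow(Rational(-1917017, 105336), -1)) = Mul(-524, Rational(-105336, 1917017)) = Rational(55196064, 1917017)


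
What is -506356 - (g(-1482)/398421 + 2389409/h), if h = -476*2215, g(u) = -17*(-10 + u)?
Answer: -212704645850578411/420071197140 ≈ -5.0635e+5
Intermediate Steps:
g(u) = 170 - 17*u
h = -1054340
-506356 - (g(-1482)/398421 + 2389409/h) = -506356 - ((170 - 17*(-1482))/398421 + 2389409/(-1054340)) = -506356 - ((170 + 25194)*(1/398421) + 2389409*(-1/1054340)) = -506356 - (25364*(1/398421) - 2389409/1054340) = -506356 - (25364/398421 - 2389409/1054340) = -506356 - 1*(-925248443429/420071197140) = -506356 + 925248443429/420071197140 = -212704645850578411/420071197140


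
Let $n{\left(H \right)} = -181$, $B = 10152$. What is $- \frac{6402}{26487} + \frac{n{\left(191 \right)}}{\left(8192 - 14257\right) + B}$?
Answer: $- \frac{10319707}{36084123} \approx -0.28599$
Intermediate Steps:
$- \frac{6402}{26487} + \frac{n{\left(191 \right)}}{\left(8192 - 14257\right) + B} = - \frac{6402}{26487} - \frac{181}{\left(8192 - 14257\right) + 10152} = \left(-6402\right) \frac{1}{26487} - \frac{181}{-6065 + 10152} = - \frac{2134}{8829} - \frac{181}{4087} = - \frac{10319707}{36084123}$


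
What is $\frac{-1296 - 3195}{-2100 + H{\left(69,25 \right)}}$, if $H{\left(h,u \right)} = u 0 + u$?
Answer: $\frac{4491}{2075} \approx 2.1643$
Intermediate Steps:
$H{\left(h,u \right)} = u$ ($H{\left(h,u \right)} = 0 + u = u$)
$\frac{-1296 - 3195}{-2100 + H{\left(69,25 \right)}} = \frac{-1296 - 3195}{-2100 + 25} = - \frac{4491}{-2075} = \left(-4491\right) \left(- \frac{1}{2075}\right) = \frac{4491}{2075}$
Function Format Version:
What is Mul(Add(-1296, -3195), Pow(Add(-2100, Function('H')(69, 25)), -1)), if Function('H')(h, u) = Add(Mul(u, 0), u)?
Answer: Rational(4491, 2075) ≈ 2.1643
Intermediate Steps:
Function('H')(h, u) = u (Function('H')(h, u) = Add(0, u) = u)
Mul(Add(-1296, -3195), Pow(Add(-2100, Function('H')(69, 25)), -1)) = Mul(Add(-1296, -3195), Pow(Add(-2100, 25), -1)) = Mul(-4491, Pow(-2075, -1)) = Mul(-4491, Rational(-1, 2075)) = Rational(4491, 2075)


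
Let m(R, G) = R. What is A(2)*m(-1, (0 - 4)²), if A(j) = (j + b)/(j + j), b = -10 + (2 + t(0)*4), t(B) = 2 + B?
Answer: -½ ≈ -0.50000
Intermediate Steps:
b = 0 (b = -10 + (2 + (2 + 0)*4) = -10 + (2 + 2*4) = -10 + (2 + 8) = -10 + 10 = 0)
A(j) = ½ (A(j) = (j + 0)/(j + j) = j/((2*j)) = j*(1/(2*j)) = ½)
A(2)*m(-1, (0 - 4)²) = (½)*(-1) = -½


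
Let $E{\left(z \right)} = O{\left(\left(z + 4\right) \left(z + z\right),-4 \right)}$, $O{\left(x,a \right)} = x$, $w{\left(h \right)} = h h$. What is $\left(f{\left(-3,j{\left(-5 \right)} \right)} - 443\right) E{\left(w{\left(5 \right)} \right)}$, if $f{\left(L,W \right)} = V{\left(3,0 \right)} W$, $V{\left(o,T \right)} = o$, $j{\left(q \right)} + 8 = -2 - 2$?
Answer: $-694550$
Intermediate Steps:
$j{\left(q \right)} = -12$ ($j{\left(q \right)} = -8 - 4 = -12$)
$w{\left(h \right)} = h^{2}$
$E{\left(z \right)} = 2 z \left(4 + z\right)$ ($E{\left(z \right)} = \left(z + 4\right) \left(z + z\right) = \left(4 + z\right) 2 z = 2 z \left(4 + z\right)$)
$f{\left(L,W \right)} = 3 W$
$\left(f{\left(-3,j{\left(-5 \right)} \right)} - 443\right) E{\left(w{\left(5 \right)} \right)} = \left(3 \left(-12\right) - 443\right) 2 \cdot 5^{2} \left(4 + 5^{2}\right) = \left(-36 - 443\right) 2 \cdot 25 \left(4 + 25\right) = - 479 \cdot 2 \cdot 25 \cdot 29 = \left(-479\right) 1450 = -694550$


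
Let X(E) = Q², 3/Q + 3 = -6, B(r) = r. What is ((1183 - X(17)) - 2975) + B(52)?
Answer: -15661/9 ≈ -1740.1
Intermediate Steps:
Q = -⅓ (Q = 3/(-3 - 6) = 3/(-9) = 3*(-⅑) = -⅓ ≈ -0.33333)
X(E) = ⅑ (X(E) = (-⅓)² = ⅑)
((1183 - X(17)) - 2975) + B(52) = ((1183 - 1*⅑) - 2975) + 52 = ((1183 - ⅑) - 2975) + 52 = (10646/9 - 2975) + 52 = -16129/9 + 52 = -15661/9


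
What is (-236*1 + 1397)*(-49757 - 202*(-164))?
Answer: -19306269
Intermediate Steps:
(-236*1 + 1397)*(-49757 - 202*(-164)) = (-236 + 1397)*(-49757 + 33128) = 1161*(-16629) = -19306269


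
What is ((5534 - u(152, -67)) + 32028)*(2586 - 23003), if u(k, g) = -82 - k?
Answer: -771680932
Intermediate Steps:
((5534 - u(152, -67)) + 32028)*(2586 - 23003) = ((5534 - (-82 - 1*152)) + 32028)*(2586 - 23003) = ((5534 - (-82 - 152)) + 32028)*(-20417) = ((5534 - 1*(-234)) + 32028)*(-20417) = ((5534 + 234) + 32028)*(-20417) = (5768 + 32028)*(-20417) = 37796*(-20417) = -771680932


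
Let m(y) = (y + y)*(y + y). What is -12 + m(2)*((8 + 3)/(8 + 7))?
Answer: -4/15 ≈ -0.26667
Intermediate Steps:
m(y) = 4*y² (m(y) = (2*y)*(2*y) = 4*y²)
-12 + m(2)*((8 + 3)/(8 + 7)) = -12 + (4*2²)*((8 + 3)/(8 + 7)) = -12 + (4*4)*(11/15) = -12 + 16*(11*(1/15)) = -12 + 16*(11/15) = -12 + 176/15 = -4/15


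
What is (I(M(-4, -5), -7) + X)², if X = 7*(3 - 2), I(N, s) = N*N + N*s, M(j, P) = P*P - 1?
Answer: 172225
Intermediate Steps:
M(j, P) = -1 + P² (M(j, P) = P² - 1 = -1 + P²)
I(N, s) = N² + N*s
X = 7 (X = 7*1 = 7)
(I(M(-4, -5), -7) + X)² = ((-1 + (-5)²)*((-1 + (-5)²) - 7) + 7)² = ((-1 + 25)*((-1 + 25) - 7) + 7)² = (24*(24 - 7) + 7)² = (24*17 + 7)² = (408 + 7)² = 415² = 172225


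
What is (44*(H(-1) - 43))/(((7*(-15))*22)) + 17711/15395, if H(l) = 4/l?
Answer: 661357/323295 ≈ 2.0457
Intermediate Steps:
(44*(H(-1) - 43))/(((7*(-15))*22)) + 17711/15395 = (44*(4/(-1) - 43))/(((7*(-15))*22)) + 17711/15395 = (44*(4*(-1) - 43))/((-105*22)) + 17711*(1/15395) = (44*(-4 - 43))/(-2310) + 17711/15395 = (44*(-47))*(-1/2310) + 17711/15395 = -2068*(-1/2310) + 17711/15395 = 94/105 + 17711/15395 = 661357/323295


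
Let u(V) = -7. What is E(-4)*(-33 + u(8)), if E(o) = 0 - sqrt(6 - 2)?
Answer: 80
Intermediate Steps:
E(o) = -2 (E(o) = 0 - sqrt(4) = 0 - 1*2 = 0 - 2 = -2)
E(-4)*(-33 + u(8)) = -2*(-33 - 7) = -2*(-40) = 80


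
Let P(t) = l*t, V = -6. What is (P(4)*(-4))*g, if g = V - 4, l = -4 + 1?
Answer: -480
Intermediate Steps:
l = -3
P(t) = -3*t
g = -10 (g = -6 - 4 = -10)
(P(4)*(-4))*g = (-3*4*(-4))*(-10) = -12*(-4)*(-10) = 48*(-10) = -480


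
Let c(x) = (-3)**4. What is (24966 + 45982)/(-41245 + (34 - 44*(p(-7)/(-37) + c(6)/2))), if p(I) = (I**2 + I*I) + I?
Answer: -2625076/1586737 ≈ -1.6544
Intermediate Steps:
c(x) = 81
p(I) = I + 2*I**2 (p(I) = (I**2 + I**2) + I = 2*I**2 + I = I + 2*I**2)
(24966 + 45982)/(-41245 + (34 - 44*(p(-7)/(-37) + c(6)/2))) = (24966 + 45982)/(-41245 + (34 - 44*(-7*(1 + 2*(-7))/(-37) + 81/2))) = 70948/(-41245 + (34 - 44*(-7*(1 - 14)*(-1/37) + 81*(1/2)))) = 70948/(-41245 + (34 - 44*(-7*(-13)*(-1/37) + 81/2))) = 70948/(-41245 + (34 - 44*(91*(-1/37) + 81/2))) = 70948/(-41245 + (34 - 44*(-91/37 + 81/2))) = 70948/(-41245 + (34 - 44*2815/74)) = 70948/(-41245 + (34 - 61930/37)) = 70948/(-41245 - 60672/37) = 70948/(-1586737/37) = 70948*(-37/1586737) = -2625076/1586737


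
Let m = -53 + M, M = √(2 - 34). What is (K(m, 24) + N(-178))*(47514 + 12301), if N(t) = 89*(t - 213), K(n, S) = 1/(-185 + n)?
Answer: -58985616036515/28338 - 59815*I*√2/14169 ≈ -2.0815e+9 - 5.9702*I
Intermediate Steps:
M = 4*I*√2 (M = √(-32) = 4*I*√2 ≈ 5.6569*I)
m = -53 + 4*I*√2 ≈ -53.0 + 5.6569*I
N(t) = -18957 + 89*t (N(t) = 89*(-213 + t) = -18957 + 89*t)
(K(m, 24) + N(-178))*(47514 + 12301) = (1/(-185 + (-53 + 4*I*√2)) + (-18957 + 89*(-178)))*(47514 + 12301) = (1/(-238 + 4*I*√2) + (-18957 - 15842))*59815 = (1/(-238 + 4*I*√2) - 34799)*59815 = (-34799 + 1/(-238 + 4*I*√2))*59815 = -2081502185 + 59815/(-238 + 4*I*√2)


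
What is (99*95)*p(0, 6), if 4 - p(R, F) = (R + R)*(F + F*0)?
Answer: 37620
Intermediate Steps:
p(R, F) = 4 - 2*F*R (p(R, F) = 4 - (R + R)*(F + F*0) = 4 - 2*R*(F + 0) = 4 - 2*R*F = 4 - 2*F*R)
(99*95)*p(0, 6) = (99*95)*(4 - 2*6*0) = 9405*(4 + 0) = 9405*4 = 37620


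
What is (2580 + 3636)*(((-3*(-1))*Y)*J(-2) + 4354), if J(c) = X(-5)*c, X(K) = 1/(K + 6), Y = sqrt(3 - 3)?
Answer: 27064464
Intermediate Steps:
Y = 0 (Y = sqrt(0) = 0)
X(K) = 1/(6 + K)
J(c) = c (J(c) = c/(6 - 5) = c/1 = 1*c = c)
(2580 + 3636)*(((-3*(-1))*Y)*J(-2) + 4354) = (2580 + 3636)*((-3*(-1)*0)*(-2) + 4354) = 6216*((3*0)*(-2) + 4354) = 6216*(0*(-2) + 4354) = 6216*(0 + 4354) = 6216*4354 = 27064464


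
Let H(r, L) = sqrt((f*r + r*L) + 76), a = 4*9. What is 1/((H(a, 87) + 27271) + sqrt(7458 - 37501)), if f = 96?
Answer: 1/(27271 + 14*sqrt(34) + I*sqrt(30043)) ≈ 3.6558e-5 - 2.317e-7*I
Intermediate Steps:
a = 36
H(r, L) = sqrt(76 + 96*r + L*r) (H(r, L) = sqrt((96*r + r*L) + 76) = sqrt((96*r + L*r) + 76) = sqrt(76 + 96*r + L*r))
1/((H(a, 87) + 27271) + sqrt(7458 - 37501)) = 1/((sqrt(76 + 96*36 + 87*36) + 27271) + sqrt(7458 - 37501)) = 1/((sqrt(76 + 3456 + 3132) + 27271) + sqrt(-30043)) = 1/((sqrt(6664) + 27271) + I*sqrt(30043)) = 1/((14*sqrt(34) + 27271) + I*sqrt(30043)) = 1/((27271 + 14*sqrt(34)) + I*sqrt(30043)) = 1/(27271 + 14*sqrt(34) + I*sqrt(30043))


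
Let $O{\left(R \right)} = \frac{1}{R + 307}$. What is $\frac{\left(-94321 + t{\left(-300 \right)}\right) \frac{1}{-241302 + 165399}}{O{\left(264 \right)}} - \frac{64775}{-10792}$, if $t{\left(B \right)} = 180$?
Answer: $\frac{585035299537}{819145176} \approx 714.2$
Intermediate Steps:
$O{\left(R \right)} = \frac{1}{307 + R}$
$\frac{\left(-94321 + t{\left(-300 \right)}\right) \frac{1}{-241302 + 165399}}{O{\left(264 \right)}} - \frac{64775}{-10792} = \frac{\left(-94321 + 180\right) \frac{1}{-241302 + 165399}}{\frac{1}{307 + 264}} - \frac{64775}{-10792} = \frac{\left(-94141\right) \frac{1}{-75903}}{\frac{1}{571}} - - \frac{64775}{10792} = \left(-94141\right) \left(- \frac{1}{75903}\right) \frac{1}{\frac{1}{571}} + \frac{64775}{10792} = \frac{94141}{75903} \cdot 571 + \frac{64775}{10792} = \frac{53754511}{75903} + \frac{64775}{10792} = \frac{585035299537}{819145176}$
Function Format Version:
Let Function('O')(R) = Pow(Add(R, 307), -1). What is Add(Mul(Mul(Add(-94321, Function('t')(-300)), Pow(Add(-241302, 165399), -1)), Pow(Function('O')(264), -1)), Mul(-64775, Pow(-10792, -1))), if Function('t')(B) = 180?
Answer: Rational(585035299537, 819145176) ≈ 714.20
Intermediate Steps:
Function('O')(R) = Pow(Add(307, R), -1)
Add(Mul(Mul(Add(-94321, Function('t')(-300)), Pow(Add(-241302, 165399), -1)), Pow(Function('O')(264), -1)), Mul(-64775, Pow(-10792, -1))) = Add(Mul(Mul(Add(-94321, 180), Pow(Add(-241302, 165399), -1)), Pow(Pow(Add(307, 264), -1), -1)), Mul(-64775, Pow(-10792, -1))) = Add(Mul(Mul(-94141, Pow(-75903, -1)), Pow(Pow(571, -1), -1)), Mul(-64775, Rational(-1, 10792))) = Add(Mul(Mul(-94141, Rational(-1, 75903)), Pow(Rational(1, 571), -1)), Rational(64775, 10792)) = Add(Mul(Rational(94141, 75903), 571), Rational(64775, 10792)) = Add(Rational(53754511, 75903), Rational(64775, 10792)) = Rational(585035299537, 819145176)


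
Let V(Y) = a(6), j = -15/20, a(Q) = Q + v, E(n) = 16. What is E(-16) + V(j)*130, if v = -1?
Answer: 666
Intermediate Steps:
a(Q) = -1 + Q (a(Q) = Q - 1 = -1 + Q)
j = -¾ (j = -15*1/20 = -¾ ≈ -0.75000)
V(Y) = 5 (V(Y) = -1 + 6 = 5)
E(-16) + V(j)*130 = 16 + 5*130 = 16 + 650 = 666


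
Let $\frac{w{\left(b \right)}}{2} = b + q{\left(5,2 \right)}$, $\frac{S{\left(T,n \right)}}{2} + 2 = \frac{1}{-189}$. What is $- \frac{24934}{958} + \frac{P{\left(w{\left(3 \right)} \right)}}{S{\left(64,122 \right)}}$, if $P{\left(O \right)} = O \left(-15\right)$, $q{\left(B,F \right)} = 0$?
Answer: $- \frac{651098}{181541} \approx -3.5865$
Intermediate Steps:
$S{\left(T,n \right)} = - \frac{758}{189}$ ($S{\left(T,n \right)} = -4 + \frac{2}{-189} = -4 + 2 \left(- \frac{1}{189}\right) = -4 - \frac{2}{189} = - \frac{758}{189}$)
$w{\left(b \right)} = 2 b$ ($w{\left(b \right)} = 2 \left(b + 0\right) = 2 b$)
$P{\left(O \right)} = - 15 O$
$- \frac{24934}{958} + \frac{P{\left(w{\left(3 \right)} \right)}}{S{\left(64,122 \right)}} = - \frac{24934}{958} + \frac{\left(-15\right) 2 \cdot 3}{- \frac{758}{189}} = \left(-24934\right) \frac{1}{958} + \left(-15\right) 6 \left(- \frac{189}{758}\right) = - \frac{12467}{479} - - \frac{8505}{379} = - \frac{12467}{479} + \frac{8505}{379} = - \frac{651098}{181541}$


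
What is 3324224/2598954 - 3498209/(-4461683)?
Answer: 11961658991189/5797854439791 ≈ 2.0631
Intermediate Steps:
3324224/2598954 - 3498209/(-4461683) = 3324224*(1/2598954) - 3498209*(-1/4461683) = 1662112/1299477 + 3498209/4461683 = 11961658991189/5797854439791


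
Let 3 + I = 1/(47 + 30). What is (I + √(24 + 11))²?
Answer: 260415/5929 - 460*√35/77 ≈ 8.5794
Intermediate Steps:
I = -230/77 (I = -3 + 1/(47 + 30) = -3 + 1/77 = -230/77 ≈ -2.9870)
(I + √(24 + 11))² = (-230/77 + √(24 + 11))² = (-230/77 + √35)²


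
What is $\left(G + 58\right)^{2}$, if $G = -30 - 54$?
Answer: $676$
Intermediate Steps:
$G = -84$ ($G = -30 - 54 = -84$)
$\left(G + 58\right)^{2} = \left(-84 + 58\right)^{2} = \left(-26\right)^{2} = 676$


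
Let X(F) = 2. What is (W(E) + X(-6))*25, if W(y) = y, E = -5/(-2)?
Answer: 225/2 ≈ 112.50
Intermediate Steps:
E = 5/2 (E = -5*(-½) = 5/2 ≈ 2.5000)
(W(E) + X(-6))*25 = (5/2 + 2)*25 = (9/2)*25 = 225/2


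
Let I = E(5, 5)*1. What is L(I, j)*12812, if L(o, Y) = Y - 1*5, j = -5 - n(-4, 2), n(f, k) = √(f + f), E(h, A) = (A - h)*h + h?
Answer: -128120 - 25624*I*√2 ≈ -1.2812e+5 - 36238.0*I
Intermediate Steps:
E(h, A) = h + h*(A - h) (E(h, A) = h*(A - h) + h = h + h*(A - h))
n(f, k) = √2*√f (n(f, k) = √(2*f) = √2*√f)
j = -5 - 2*I*√2 (j = -5 - √2*√(-4) = -5 - √2*2*I = -5 - 2*I*√2 ≈ -5.0 - 2.8284*I)
I = 5 (I = (5*(1 + 5 - 1*5))*1 = (5*(1 + 5 - 5))*1 = (5*1)*1 = 5*1 = 5)
L(o, Y) = -5 + Y (L(o, Y) = Y - 5 = -5 + Y)
L(I, j)*12812 = (-5 + (-5 - 2*I*√2))*12812 = (-10 - 2*I*√2)*12812 = -128120 - 25624*I*√2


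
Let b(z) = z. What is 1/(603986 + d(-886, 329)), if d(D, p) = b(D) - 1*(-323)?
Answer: 1/603423 ≈ 1.6572e-6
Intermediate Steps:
d(D, p) = 323 + D (d(D, p) = D - 1*(-323) = D + 323 = 323 + D)
1/(603986 + d(-886, 329)) = 1/(603986 + (323 - 886)) = 1/(603986 - 563) = 1/603423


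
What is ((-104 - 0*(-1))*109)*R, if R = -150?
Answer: 1700400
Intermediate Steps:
((-104 - 0*(-1))*109)*R = ((-104 - 0*(-1))*109)*(-150) = ((-104 - 1*0)*109)*(-150) = ((-104 + 0)*109)*(-150) = -104*109*(-150) = -11336*(-150) = 1700400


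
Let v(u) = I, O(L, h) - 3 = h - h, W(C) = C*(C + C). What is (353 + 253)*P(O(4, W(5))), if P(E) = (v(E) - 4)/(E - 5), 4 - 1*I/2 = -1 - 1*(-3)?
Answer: 0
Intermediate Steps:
W(C) = 2*C**2 (W(C) = C*(2*C) = 2*C**2)
O(L, h) = 3 (O(L, h) = 3 + (h - h) = 3 + 0 = 3)
I = 4 (I = 8 - 2*(-1 - 1*(-3)) = 8 - 2*(-1 + 3) = 8 - 2*2 = 8 - 4 = 4)
v(u) = 4
P(E) = 0 (P(E) = (4 - 4)/(E - 5) = 0/(-5 + E) = 0)
(353 + 253)*P(O(4, W(5))) = (353 + 253)*0 = 606*0 = 0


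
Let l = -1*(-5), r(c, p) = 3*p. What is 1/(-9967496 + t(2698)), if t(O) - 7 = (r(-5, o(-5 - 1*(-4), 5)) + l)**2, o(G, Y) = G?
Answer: -1/9967485 ≈ -1.0033e-7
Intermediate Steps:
l = 5
t(O) = 11 (t(O) = 7 + (3*(-5 - 1*(-4)) + 5)**2 = 7 + (3*(-5 + 4) + 5)**2 = 7 + (3*(-1) + 5)**2 = 7 + (-3 + 5)**2 = 7 + 2**2 = 7 + 4 = 11)
1/(-9967496 + t(2698)) = 1/(-9967496 + 11) = 1/(-9967485) = -1/9967485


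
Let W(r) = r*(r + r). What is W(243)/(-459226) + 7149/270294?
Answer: -4773029023/20687672074 ≈ -0.23072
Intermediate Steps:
W(r) = 2*r**2 (W(r) = r*(2*r) = 2*r**2)
W(243)/(-459226) + 7149/270294 = (2*243**2)/(-459226) + 7149/270294 = (2*59049)*(-1/459226) + 7149*(1/270294) = 118098*(-1/459226) + 2383/90098 = -59049/229613 + 2383/90098 = -4773029023/20687672074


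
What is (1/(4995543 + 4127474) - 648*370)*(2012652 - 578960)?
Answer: -3135964054144622948/9123017 ≈ -3.4374e+11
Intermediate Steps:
(1/(4995543 + 4127474) - 648*370)*(2012652 - 578960) = (1/9123017 - 239760)*1433692 = -2187334555919/9123017*1433692 = -3135964054144622948/9123017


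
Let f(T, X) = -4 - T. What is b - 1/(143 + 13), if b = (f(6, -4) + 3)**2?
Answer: 7643/156 ≈ 48.994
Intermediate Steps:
b = 49 (b = ((-4 - 1*6) + 3)**2 = ((-4 - 6) + 3)**2 = (-10 + 3)**2 = (-7)**2 = 49)
b - 1/(143 + 13) = 49 - 1/(143 + 13) = 49 - 1/156 = 7643/156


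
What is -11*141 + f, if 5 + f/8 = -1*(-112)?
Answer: -695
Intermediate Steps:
f = 856 (f = -40 + 8*(-1*(-112)) = -40 + 8*112 = -40 + 896 = 856)
-11*141 + f = -11*141 + 856 = -1551 + 856 = -695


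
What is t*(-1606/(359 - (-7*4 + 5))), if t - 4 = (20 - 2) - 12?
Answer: -8030/191 ≈ -42.042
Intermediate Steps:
t = 10 (t = 4 + ((20 - 2) - 12) = 4 + (18 - 12) = 4 + 6 = 10)
t*(-1606/(359 - (-7*4 + 5))) = 10*(-1606/(359 - (-7*4 + 5))) = 10*(-1606/(359 - (-28 + 5))) = 10*(-1606/(359 - 1*(-23))) = 10*(-1606/(359 + 23)) = 10*(-1606/382) = 10*(-1606*1/382) = 10*(-803/191) = -8030/191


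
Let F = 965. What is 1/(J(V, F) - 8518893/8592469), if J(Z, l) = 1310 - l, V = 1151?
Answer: 8592469/2955882912 ≈ 0.0029069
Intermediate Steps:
1/(J(V, F) - 8518893/8592469) = 1/((1310 - 1*965) - 8518893/8592469) = 1/((1310 - 965) - 8518893*1/8592469) = 1/(345 - 8518893/8592469) = 1/(2955882912/8592469) = 8592469/2955882912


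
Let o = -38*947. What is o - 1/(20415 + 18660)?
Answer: -1406152951/39075 ≈ -35986.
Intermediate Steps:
o = -35986
o - 1/(20415 + 18660) = -35986 - 1/(20415 + 18660) = -35986 - 1/39075 = -1406152951/39075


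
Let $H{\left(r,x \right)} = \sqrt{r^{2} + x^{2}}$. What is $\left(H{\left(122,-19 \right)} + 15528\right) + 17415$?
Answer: $32943 + \sqrt{15245} \approx 33067.0$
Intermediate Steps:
$\left(H{\left(122,-19 \right)} + 15528\right) + 17415 = \left(\sqrt{122^{2} + \left(-19\right)^{2}} + 15528\right) + 17415 = \left(\sqrt{14884 + 361} + 15528\right) + 17415 = \left(\sqrt{15245} + 15528\right) + 17415 = \left(15528 + \sqrt{15245}\right) + 17415 = 32943 + \sqrt{15245}$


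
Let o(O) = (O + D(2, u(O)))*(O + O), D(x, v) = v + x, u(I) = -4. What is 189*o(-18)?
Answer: 136080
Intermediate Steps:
o(O) = 2*O*(-2 + O) (o(O) = (O + (-4 + 2))*(O + O) = (O - 2)*(2*O) = (-2 + O)*(2*O) = 2*O*(-2 + O))
189*o(-18) = 189*(2*(-18)*(-2 - 18)) = 189*(2*(-18)*(-20)) = 189*720 = 136080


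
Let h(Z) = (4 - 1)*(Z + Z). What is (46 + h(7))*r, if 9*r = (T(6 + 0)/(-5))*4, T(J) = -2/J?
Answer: 352/135 ≈ 2.6074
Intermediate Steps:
h(Z) = 6*Z (h(Z) = 3*(2*Z) = 6*Z)
r = 4/135 (r = ((-2/(6 + 0)/(-5))*4)/9 = ((-2/6*(-⅕))*4)/9 = ((-2*⅙*(-⅕))*4)/9 = (-⅓*(-⅕)*4)/9 = ((1/15)*4)/9 = (⅑)*(4/15) = 4/135 ≈ 0.029630)
(46 + h(7))*r = (46 + 6*7)*(4/135) = (46 + 42)*(4/135) = 88*(4/135) = 352/135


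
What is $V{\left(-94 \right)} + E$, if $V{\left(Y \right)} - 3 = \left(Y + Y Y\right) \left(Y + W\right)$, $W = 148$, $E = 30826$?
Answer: $502897$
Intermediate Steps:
$V{\left(Y \right)} = 3 + \left(148 + Y\right) \left(Y + Y^{2}\right)$ ($V{\left(Y \right)} = 3 + \left(Y + Y Y\right) \left(Y + 148\right) = 3 + \left(Y + Y^{2}\right) \left(148 + Y\right) = 3 + \left(148 + Y\right) \left(Y + Y^{2}\right)$)
$V{\left(-94 \right)} + E = \left(3 + \left(-94\right)^{3} + 148 \left(-94\right) + 149 \left(-94\right)^{2}\right) + 30826 = \left(3 - 830584 - 13912 + 149 \cdot 8836\right) + 30826 = \left(3 - 830584 - 13912 + 1316564\right) + 30826 = 472071 + 30826 = 502897$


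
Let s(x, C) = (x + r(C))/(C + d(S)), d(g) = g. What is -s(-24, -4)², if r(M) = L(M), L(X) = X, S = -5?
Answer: -784/81 ≈ -9.6790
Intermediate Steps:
r(M) = M
s(x, C) = (C + x)/(-5 + C) (s(x, C) = (x + C)/(C - 5) = (C + x)/(-5 + C))
-s(-24, -4)² = -((-4 - 24)/(-5 - 4))² = -(-28/(-9))² = -(-⅑*(-28))² = -(28/9)² = -1*784/81 = -784/81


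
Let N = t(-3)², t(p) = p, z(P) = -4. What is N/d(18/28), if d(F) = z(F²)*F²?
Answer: -49/9 ≈ -5.4444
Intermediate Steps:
d(F) = -4*F²
N = 9 (N = (-3)² = 9)
N/d(18/28) = 9/((-4*(18/28)²)) = 9/((-4*(18*(1/28))²)) = 9/((-4*(9/14)²)) = 9/((-4*81/196)) = 9/(-81/49) = 9*(-49/81) = -49/9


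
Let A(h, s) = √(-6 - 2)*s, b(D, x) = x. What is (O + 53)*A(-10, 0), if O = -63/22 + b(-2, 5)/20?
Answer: 0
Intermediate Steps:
A(h, s) = 2*I*s*√2 (A(h, s) = √(-8)*s = (2*I*√2)*s = 2*I*s*√2)
O = -115/44 (O = -63/22 + 5/20 = -63*1/22 + 5*(1/20) = -63/22 + ¼ = -115/44 ≈ -2.6136)
(O + 53)*A(-10, 0) = (-115/44 + 53)*(2*I*0*√2) = (2217/44)*0 = 0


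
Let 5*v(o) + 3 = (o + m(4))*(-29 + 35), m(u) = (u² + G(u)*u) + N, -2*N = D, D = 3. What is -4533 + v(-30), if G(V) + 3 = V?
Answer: -22737/5 ≈ -4547.4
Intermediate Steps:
N = -3/2 (N = -½*3 = -3/2 ≈ -1.5000)
G(V) = -3 + V
m(u) = -3/2 + u² + u*(-3 + u) (m(u) = (u² + (-3 + u)*u) - 3/2 = (u² + u*(-3 + u)) - 3/2 = -3/2 + u² + u*(-3 + u))
v(o) = 108/5 + 6*o/5 (v(o) = -⅗ + ((o + (-3/2 - 3*4 + 2*4²))*(-29 + 35))/5 = -⅗ + ((o + (-3/2 - 12 + 2*16))*6)/5 = -⅗ + ((o + (-3/2 - 12 + 32))*6)/5 = -⅗ + ((o + 37/2)*6)/5 = -⅗ + ((37/2 + o)*6)/5 = -⅗ + (111 + 6*o)/5 = -⅗ + (111/5 + 6*o/5) = 108/5 + 6*o/5)
-4533 + v(-30) = -4533 + (108/5 + (6/5)*(-30)) = -4533 + (108/5 - 36) = -4533 - 72/5 = -22737/5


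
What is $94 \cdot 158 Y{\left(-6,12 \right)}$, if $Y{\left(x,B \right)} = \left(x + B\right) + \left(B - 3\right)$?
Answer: $222780$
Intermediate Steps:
$Y{\left(x,B \right)} = -3 + x + 2 B$ ($Y{\left(x,B \right)} = \left(B + x\right) + \left(-3 + B\right) = -3 + x + 2 B$)
$94 \cdot 158 Y{\left(-6,12 \right)} = 94 \cdot 158 \left(-3 - 6 + 2 \cdot 12\right) = 14852 \left(-3 - 6 + 24\right) = 14852 \cdot 15 = 222780$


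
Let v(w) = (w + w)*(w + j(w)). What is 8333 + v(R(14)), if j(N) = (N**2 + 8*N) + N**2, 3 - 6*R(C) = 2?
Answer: 225005/27 ≈ 8333.5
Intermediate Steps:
R(C) = 1/6 (R(C) = 1/2 - 1/6*2 = 1/2 - 1/3 = 1/6)
j(N) = 2*N**2 + 8*N
v(w) = 2*w*(w + 2*w*(4 + w)) (v(w) = (w + w)*(w + 2*w*(4 + w)) = (2*w)*(w + 2*w*(4 + w)) = 2*w*(w + 2*w*(4 + w)))
8333 + v(R(14)) = 8333 + (1/6)**2*(18 + 4*(1/6)) = 8333 + (18 + 2/3)/36 = 8333 + (1/36)*(56/3) = 8333 + 14/27 = 225005/27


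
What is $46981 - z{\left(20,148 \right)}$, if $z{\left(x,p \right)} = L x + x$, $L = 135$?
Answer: $44261$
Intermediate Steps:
$z{\left(x,p \right)} = 136 x$ ($z{\left(x,p \right)} = 135 x + x = 136 x$)
$46981 - z{\left(20,148 \right)} = 46981 - 136 \cdot 20 = 46981 - 2720 = 44261$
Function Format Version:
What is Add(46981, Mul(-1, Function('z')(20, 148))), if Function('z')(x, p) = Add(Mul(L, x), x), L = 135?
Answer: 44261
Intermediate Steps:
Function('z')(x, p) = Mul(136, x) (Function('z')(x, p) = Add(Mul(135, x), x) = Mul(136, x))
Add(46981, Mul(-1, Function('z')(20, 148))) = Add(46981, Mul(-1, Mul(136, 20))) = Add(46981, Mul(-1, 2720)) = Add(46981, -2720) = 44261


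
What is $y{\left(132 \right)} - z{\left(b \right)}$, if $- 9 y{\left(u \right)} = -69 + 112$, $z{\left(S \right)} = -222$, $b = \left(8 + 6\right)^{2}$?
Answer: $\frac{1955}{9} \approx 217.22$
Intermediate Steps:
$b = 196$ ($b = 14^{2} = 196$)
$y{\left(u \right)} = - \frac{43}{9}$ ($y{\left(u \right)} = - \frac{-69 + 112}{9} = \left(- \frac{1}{9}\right) 43 = - \frac{43}{9}$)
$y{\left(132 \right)} - z{\left(b \right)} = - \frac{43}{9} - -222 = - \frac{43}{9} + 222 = \frac{1955}{9}$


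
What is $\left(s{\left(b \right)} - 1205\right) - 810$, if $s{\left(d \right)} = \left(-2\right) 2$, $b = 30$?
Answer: $-2019$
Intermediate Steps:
$s{\left(d \right)} = -4$
$\left(s{\left(b \right)} - 1205\right) - 810 = \left(-4 - 1205\right) - 810 = -1209 - 810 = -2019$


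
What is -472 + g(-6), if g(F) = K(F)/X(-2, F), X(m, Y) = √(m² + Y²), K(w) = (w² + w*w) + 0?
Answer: -472 + 18*√10/5 ≈ -460.62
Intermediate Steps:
K(w) = 2*w² (K(w) = (w² + w²) + 0 = 2*w² + 0 = 2*w²)
X(m, Y) = √(Y² + m²)
g(F) = 2*F²/√(4 + F²) (g(F) = (2*F²)/(√(F² + (-2)²)) = (2*F²)/(√(F² + 4)) = (2*F²)/(√(4 + F²)) = (2*F²)/√(4 + F²) = 2*F²/√(4 + F²))
-472 + g(-6) = -472 + 2*(-6)²/√(4 + (-6)²) = -472 + 2*36/√(4 + 36) = -472 + 2*36/√40 = -472 + 2*36*(√10/20) = -472 + 18*√10/5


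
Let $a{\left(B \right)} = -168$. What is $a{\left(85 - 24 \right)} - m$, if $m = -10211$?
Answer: $10043$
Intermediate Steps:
$a{\left(85 - 24 \right)} - m = -168 - -10211 = -168 + 10211 = 10043$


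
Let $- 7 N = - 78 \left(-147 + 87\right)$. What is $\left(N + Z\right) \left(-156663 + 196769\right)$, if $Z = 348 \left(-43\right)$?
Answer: $- \frac{4388719368}{7} \approx -6.2696 \cdot 10^{8}$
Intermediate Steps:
$N = - \frac{4680}{7}$ ($N = - \frac{\left(-78\right) \left(-147 + 87\right)}{7} = - \frac{\left(-78\right) \left(-60\right)}{7} = \left(- \frac{1}{7}\right) 4680 = - \frac{4680}{7} \approx -668.57$)
$Z = -14964$
$\left(N + Z\right) \left(-156663 + 196769\right) = \left(- \frac{4680}{7} - 14964\right) \left(-156663 + 196769\right) = \left(- \frac{109428}{7}\right) 40106 = - \frac{4388719368}{7}$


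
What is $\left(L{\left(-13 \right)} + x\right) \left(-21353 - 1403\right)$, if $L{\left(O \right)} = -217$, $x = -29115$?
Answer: $667478992$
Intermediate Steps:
$\left(L{\left(-13 \right)} + x\right) \left(-21353 - 1403\right) = \left(-217 - 29115\right) \left(-21353 - 1403\right) = \left(-29332\right) \left(-22756\right) = 667478992$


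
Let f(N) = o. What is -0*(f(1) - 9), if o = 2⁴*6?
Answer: 0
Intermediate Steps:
o = 96 (o = 16*6 = 96)
f(N) = 96
-0*(f(1) - 9) = -0*(96 - 9) = -0*87 = -214*0 = 0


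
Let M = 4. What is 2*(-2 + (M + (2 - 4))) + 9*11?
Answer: 99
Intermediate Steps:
2*(-2 + (M + (2 - 4))) + 9*11 = 2*(-2 + (4 + (2 - 4))) + 9*11 = 2*(-2 + (4 - 2)) + 99 = 2*(-2 + 2) + 99 = 2*0 + 99 = 0 + 99 = 99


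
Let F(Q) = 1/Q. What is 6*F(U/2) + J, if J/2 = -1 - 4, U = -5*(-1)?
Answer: -38/5 ≈ -7.6000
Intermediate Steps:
U = 5
J = -10 (J = 2*(-1 - 4) = 2*(-5) = -10)
6*F(U/2) + J = 6/((5/2)) - 10 = 6/((5*(1/2))) - 10 = 6/(5/2) - 10 = 6*(2/5) - 10 = 12/5 - 10 = -38/5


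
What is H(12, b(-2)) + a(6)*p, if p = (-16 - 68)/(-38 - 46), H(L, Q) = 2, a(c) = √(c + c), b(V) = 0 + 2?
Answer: 2 + 2*√3 ≈ 5.4641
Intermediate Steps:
b(V) = 2
a(c) = √2*√c (a(c) = √(2*c) = √2*√c)
p = 1 (p = -84/(-84) = -84*(-1/84) = 1)
H(12, b(-2)) + a(6)*p = 2 + (√2*√6)*1 = 2 + (2*√3)*1 = 2 + 2*√3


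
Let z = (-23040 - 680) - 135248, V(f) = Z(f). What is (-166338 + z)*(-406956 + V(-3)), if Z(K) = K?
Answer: 132386204454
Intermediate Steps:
V(f) = f
z = -158968 (z = -23720 - 135248 = -158968)
(-166338 + z)*(-406956 + V(-3)) = (-166338 - 158968)*(-406956 - 3) = -325306*(-406959) = 132386204454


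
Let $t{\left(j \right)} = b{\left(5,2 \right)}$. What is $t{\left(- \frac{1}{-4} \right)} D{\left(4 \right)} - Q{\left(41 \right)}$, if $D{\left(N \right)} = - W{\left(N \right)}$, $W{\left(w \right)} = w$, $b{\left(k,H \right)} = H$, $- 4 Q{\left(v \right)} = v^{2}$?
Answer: $\frac{1649}{4} \approx 412.25$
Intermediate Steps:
$Q{\left(v \right)} = - \frac{v^{2}}{4}$
$D{\left(N \right)} = - N$
$t{\left(j \right)} = 2$
$t{\left(- \frac{1}{-4} \right)} D{\left(4 \right)} - Q{\left(41 \right)} = 2 \left(\left(-1\right) 4\right) - - \frac{41^{2}}{4} = 2 \left(-4\right) - \left(- \frac{1}{4}\right) 1681 = -8 - - \frac{1681}{4} = -8 + \frac{1681}{4} = \frac{1649}{4}$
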